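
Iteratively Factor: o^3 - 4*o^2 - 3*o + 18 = (o + 2)*(o^2 - 6*o + 9) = (o - 3)*(o + 2)*(o - 3)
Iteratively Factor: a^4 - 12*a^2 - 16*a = (a - 4)*(a^3 + 4*a^2 + 4*a) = a*(a - 4)*(a^2 + 4*a + 4) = a*(a - 4)*(a + 2)*(a + 2)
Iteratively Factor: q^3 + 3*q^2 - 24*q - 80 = (q - 5)*(q^2 + 8*q + 16) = (q - 5)*(q + 4)*(q + 4)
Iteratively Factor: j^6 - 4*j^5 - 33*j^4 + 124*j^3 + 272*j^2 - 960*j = (j - 5)*(j^5 + j^4 - 28*j^3 - 16*j^2 + 192*j) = (j - 5)*(j + 4)*(j^4 - 3*j^3 - 16*j^2 + 48*j) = (j - 5)*(j - 3)*(j + 4)*(j^3 - 16*j) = (j - 5)*(j - 3)*(j + 4)^2*(j^2 - 4*j) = (j - 5)*(j - 4)*(j - 3)*(j + 4)^2*(j)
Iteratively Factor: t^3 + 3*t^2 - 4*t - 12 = (t + 2)*(t^2 + t - 6) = (t - 2)*(t + 2)*(t + 3)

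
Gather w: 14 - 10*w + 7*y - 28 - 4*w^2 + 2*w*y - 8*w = -4*w^2 + w*(2*y - 18) + 7*y - 14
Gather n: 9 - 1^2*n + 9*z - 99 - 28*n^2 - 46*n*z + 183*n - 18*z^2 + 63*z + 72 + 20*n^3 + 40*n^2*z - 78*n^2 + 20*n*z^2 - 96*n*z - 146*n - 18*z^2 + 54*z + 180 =20*n^3 + n^2*(40*z - 106) + n*(20*z^2 - 142*z + 36) - 36*z^2 + 126*z + 162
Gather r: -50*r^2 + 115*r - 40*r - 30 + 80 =-50*r^2 + 75*r + 50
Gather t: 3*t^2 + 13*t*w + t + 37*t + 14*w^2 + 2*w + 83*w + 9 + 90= 3*t^2 + t*(13*w + 38) + 14*w^2 + 85*w + 99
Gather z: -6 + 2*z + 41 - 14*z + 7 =42 - 12*z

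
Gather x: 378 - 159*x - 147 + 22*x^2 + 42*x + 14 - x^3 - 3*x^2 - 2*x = -x^3 + 19*x^2 - 119*x + 245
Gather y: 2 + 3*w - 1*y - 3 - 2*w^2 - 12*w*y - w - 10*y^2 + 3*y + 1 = -2*w^2 + 2*w - 10*y^2 + y*(2 - 12*w)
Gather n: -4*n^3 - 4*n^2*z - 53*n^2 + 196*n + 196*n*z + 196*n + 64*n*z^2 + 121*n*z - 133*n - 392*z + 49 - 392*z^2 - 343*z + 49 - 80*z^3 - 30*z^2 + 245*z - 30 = -4*n^3 + n^2*(-4*z - 53) + n*(64*z^2 + 317*z + 259) - 80*z^3 - 422*z^2 - 490*z + 68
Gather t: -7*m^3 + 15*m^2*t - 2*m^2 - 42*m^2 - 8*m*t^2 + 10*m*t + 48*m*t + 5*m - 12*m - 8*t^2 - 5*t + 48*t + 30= -7*m^3 - 44*m^2 - 7*m + t^2*(-8*m - 8) + t*(15*m^2 + 58*m + 43) + 30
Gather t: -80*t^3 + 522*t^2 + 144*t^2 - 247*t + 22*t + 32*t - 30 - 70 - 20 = -80*t^3 + 666*t^2 - 193*t - 120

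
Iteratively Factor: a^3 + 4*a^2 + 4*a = (a + 2)*(a^2 + 2*a) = a*(a + 2)*(a + 2)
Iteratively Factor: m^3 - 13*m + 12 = (m - 1)*(m^2 + m - 12) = (m - 3)*(m - 1)*(m + 4)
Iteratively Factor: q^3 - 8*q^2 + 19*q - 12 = (q - 3)*(q^2 - 5*q + 4) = (q - 4)*(q - 3)*(q - 1)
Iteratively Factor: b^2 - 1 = (b - 1)*(b + 1)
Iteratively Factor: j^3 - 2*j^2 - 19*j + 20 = (j - 1)*(j^2 - j - 20) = (j - 5)*(j - 1)*(j + 4)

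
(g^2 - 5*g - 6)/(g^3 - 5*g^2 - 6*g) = 1/g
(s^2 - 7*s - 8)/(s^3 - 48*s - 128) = (s + 1)/(s^2 + 8*s + 16)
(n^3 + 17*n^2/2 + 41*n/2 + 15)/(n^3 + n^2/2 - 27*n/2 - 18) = (n^2 + 7*n + 10)/(n^2 - n - 12)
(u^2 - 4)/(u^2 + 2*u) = (u - 2)/u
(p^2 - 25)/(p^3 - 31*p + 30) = (p + 5)/(p^2 + 5*p - 6)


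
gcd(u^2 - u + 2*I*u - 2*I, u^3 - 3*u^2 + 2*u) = u - 1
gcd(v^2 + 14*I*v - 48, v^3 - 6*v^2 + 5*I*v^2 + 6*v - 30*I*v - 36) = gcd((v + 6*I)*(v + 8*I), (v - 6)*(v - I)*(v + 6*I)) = v + 6*I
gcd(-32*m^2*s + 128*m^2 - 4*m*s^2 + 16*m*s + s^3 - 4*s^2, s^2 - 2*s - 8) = s - 4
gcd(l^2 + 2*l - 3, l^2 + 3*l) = l + 3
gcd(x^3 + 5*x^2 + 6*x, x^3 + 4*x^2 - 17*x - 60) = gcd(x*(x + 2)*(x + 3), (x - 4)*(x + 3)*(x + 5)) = x + 3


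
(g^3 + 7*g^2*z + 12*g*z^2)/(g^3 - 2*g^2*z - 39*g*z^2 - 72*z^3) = g*(-g - 4*z)/(-g^2 + 5*g*z + 24*z^2)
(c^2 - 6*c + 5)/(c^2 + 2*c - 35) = (c - 1)/(c + 7)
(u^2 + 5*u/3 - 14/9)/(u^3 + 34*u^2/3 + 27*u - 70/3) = (u + 7/3)/(u^2 + 12*u + 35)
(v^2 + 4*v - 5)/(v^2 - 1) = (v + 5)/(v + 1)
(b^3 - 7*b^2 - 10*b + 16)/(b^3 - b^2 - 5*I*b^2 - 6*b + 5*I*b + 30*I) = (b^2 - 9*b + 8)/(b^2 - b*(3 + 5*I) + 15*I)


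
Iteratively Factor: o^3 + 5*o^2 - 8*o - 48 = (o - 3)*(o^2 + 8*o + 16) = (o - 3)*(o + 4)*(o + 4)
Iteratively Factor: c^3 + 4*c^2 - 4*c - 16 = (c + 2)*(c^2 + 2*c - 8) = (c + 2)*(c + 4)*(c - 2)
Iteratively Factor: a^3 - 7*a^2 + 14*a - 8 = (a - 2)*(a^2 - 5*a + 4) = (a - 2)*(a - 1)*(a - 4)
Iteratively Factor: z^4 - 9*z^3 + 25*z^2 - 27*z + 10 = (z - 1)*(z^3 - 8*z^2 + 17*z - 10) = (z - 5)*(z - 1)*(z^2 - 3*z + 2) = (z - 5)*(z - 1)^2*(z - 2)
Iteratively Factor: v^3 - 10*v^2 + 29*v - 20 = (v - 5)*(v^2 - 5*v + 4) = (v - 5)*(v - 4)*(v - 1)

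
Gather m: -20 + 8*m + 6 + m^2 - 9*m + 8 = m^2 - m - 6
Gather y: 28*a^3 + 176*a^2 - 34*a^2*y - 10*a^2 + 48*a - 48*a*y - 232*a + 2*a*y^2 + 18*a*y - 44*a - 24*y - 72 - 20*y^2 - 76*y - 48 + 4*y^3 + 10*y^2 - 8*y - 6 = 28*a^3 + 166*a^2 - 228*a + 4*y^3 + y^2*(2*a - 10) + y*(-34*a^2 - 30*a - 108) - 126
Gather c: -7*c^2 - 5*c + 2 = -7*c^2 - 5*c + 2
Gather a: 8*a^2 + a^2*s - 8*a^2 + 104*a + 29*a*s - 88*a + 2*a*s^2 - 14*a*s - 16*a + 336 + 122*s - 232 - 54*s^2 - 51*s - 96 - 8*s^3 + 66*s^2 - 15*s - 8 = a^2*s + a*(2*s^2 + 15*s) - 8*s^3 + 12*s^2 + 56*s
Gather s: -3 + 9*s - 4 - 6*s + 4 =3*s - 3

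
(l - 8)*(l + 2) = l^2 - 6*l - 16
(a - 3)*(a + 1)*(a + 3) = a^3 + a^2 - 9*a - 9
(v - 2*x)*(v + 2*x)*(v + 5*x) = v^3 + 5*v^2*x - 4*v*x^2 - 20*x^3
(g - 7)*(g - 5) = g^2 - 12*g + 35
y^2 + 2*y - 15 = (y - 3)*(y + 5)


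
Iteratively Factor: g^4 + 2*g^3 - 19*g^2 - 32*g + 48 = (g + 3)*(g^3 - g^2 - 16*g + 16) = (g - 4)*(g + 3)*(g^2 + 3*g - 4) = (g - 4)*(g + 3)*(g + 4)*(g - 1)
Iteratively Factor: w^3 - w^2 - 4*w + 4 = (w - 2)*(w^2 + w - 2) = (w - 2)*(w + 2)*(w - 1)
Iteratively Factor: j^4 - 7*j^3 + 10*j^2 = (j - 2)*(j^3 - 5*j^2) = (j - 5)*(j - 2)*(j^2) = j*(j - 5)*(j - 2)*(j)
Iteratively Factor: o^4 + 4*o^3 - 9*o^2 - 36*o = (o)*(o^3 + 4*o^2 - 9*o - 36) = o*(o + 4)*(o^2 - 9) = o*(o - 3)*(o + 4)*(o + 3)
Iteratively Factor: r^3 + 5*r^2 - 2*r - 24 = (r + 3)*(r^2 + 2*r - 8) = (r - 2)*(r + 3)*(r + 4)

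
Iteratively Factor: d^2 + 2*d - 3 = (d - 1)*(d + 3)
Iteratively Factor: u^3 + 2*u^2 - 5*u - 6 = (u + 1)*(u^2 + u - 6) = (u - 2)*(u + 1)*(u + 3)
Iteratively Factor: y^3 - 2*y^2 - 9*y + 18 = (y - 3)*(y^2 + y - 6) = (y - 3)*(y + 3)*(y - 2)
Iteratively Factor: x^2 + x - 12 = (x + 4)*(x - 3)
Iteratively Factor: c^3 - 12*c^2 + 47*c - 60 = (c - 4)*(c^2 - 8*c + 15) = (c - 5)*(c - 4)*(c - 3)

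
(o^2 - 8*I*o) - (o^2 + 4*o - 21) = -4*o - 8*I*o + 21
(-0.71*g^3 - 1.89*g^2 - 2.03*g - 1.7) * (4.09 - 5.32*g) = 3.7772*g^4 + 7.1509*g^3 + 3.0695*g^2 + 0.741300000000001*g - 6.953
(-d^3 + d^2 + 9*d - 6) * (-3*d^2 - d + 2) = 3*d^5 - 2*d^4 - 30*d^3 + 11*d^2 + 24*d - 12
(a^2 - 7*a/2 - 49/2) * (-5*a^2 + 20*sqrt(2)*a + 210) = -5*a^4 + 35*a^3/2 + 20*sqrt(2)*a^3 - 70*sqrt(2)*a^2 + 665*a^2/2 - 735*a - 490*sqrt(2)*a - 5145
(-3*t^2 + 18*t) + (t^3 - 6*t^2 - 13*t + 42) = t^3 - 9*t^2 + 5*t + 42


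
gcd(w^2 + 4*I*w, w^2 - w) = w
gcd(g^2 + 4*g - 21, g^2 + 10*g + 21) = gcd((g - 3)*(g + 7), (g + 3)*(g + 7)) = g + 7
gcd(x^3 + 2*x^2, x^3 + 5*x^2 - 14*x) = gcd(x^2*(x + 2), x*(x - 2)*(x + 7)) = x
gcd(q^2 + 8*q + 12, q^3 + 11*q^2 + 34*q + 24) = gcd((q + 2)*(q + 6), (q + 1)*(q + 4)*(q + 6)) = q + 6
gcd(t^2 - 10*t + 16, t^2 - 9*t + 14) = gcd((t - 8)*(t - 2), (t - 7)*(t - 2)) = t - 2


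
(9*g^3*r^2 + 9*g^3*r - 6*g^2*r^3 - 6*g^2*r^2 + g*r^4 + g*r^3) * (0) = 0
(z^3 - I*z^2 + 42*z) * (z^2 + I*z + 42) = z^5 + 85*z^3 + 1764*z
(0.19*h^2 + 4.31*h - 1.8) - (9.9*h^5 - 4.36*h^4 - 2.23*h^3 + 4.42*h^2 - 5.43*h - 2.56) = -9.9*h^5 + 4.36*h^4 + 2.23*h^3 - 4.23*h^2 + 9.74*h + 0.76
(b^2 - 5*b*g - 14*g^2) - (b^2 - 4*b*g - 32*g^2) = -b*g + 18*g^2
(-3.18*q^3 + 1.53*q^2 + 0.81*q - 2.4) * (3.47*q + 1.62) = -11.0346*q^4 + 0.157500000000001*q^3 + 5.2893*q^2 - 7.0158*q - 3.888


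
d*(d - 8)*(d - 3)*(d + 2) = d^4 - 9*d^3 + 2*d^2 + 48*d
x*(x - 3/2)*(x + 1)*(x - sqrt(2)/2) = x^4 - sqrt(2)*x^3/2 - x^3/2 - 3*x^2/2 + sqrt(2)*x^2/4 + 3*sqrt(2)*x/4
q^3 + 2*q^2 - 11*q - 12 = (q - 3)*(q + 1)*(q + 4)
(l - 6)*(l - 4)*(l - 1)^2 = l^4 - 12*l^3 + 45*l^2 - 58*l + 24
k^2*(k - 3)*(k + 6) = k^4 + 3*k^3 - 18*k^2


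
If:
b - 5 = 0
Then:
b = 5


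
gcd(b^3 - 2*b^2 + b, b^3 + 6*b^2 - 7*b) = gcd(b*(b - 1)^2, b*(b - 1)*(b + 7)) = b^2 - b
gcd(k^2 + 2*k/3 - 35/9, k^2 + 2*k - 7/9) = k + 7/3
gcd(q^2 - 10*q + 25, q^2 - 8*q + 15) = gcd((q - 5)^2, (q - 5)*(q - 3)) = q - 5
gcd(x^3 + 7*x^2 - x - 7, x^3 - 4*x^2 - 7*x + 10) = x - 1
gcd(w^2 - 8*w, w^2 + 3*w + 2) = 1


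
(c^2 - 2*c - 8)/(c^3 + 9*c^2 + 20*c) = (c^2 - 2*c - 8)/(c*(c^2 + 9*c + 20))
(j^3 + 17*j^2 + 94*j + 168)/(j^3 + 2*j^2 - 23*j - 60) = (j^2 + 13*j + 42)/(j^2 - 2*j - 15)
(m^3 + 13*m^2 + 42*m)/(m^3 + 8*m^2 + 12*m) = (m + 7)/(m + 2)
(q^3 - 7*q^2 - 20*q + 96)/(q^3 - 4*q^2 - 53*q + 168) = (q + 4)/(q + 7)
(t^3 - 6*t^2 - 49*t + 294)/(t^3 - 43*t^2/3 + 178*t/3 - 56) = 3*(t + 7)/(3*t - 4)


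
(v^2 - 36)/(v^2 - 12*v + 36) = (v + 6)/(v - 6)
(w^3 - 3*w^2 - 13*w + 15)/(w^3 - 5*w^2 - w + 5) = (w + 3)/(w + 1)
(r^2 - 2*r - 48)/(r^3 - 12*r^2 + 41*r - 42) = (r^2 - 2*r - 48)/(r^3 - 12*r^2 + 41*r - 42)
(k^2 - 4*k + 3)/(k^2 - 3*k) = (k - 1)/k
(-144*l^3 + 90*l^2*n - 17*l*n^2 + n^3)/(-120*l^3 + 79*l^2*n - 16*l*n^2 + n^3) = (6*l - n)/(5*l - n)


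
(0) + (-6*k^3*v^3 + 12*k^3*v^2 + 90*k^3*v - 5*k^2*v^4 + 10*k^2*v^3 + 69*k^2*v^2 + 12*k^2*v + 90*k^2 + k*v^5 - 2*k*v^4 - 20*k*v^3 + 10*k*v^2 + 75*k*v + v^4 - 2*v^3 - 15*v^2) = -6*k^3*v^3 + 12*k^3*v^2 + 90*k^3*v - 5*k^2*v^4 + 10*k^2*v^3 + 69*k^2*v^2 + 12*k^2*v + 90*k^2 + k*v^5 - 2*k*v^4 - 20*k*v^3 + 10*k*v^2 + 75*k*v + v^4 - 2*v^3 - 15*v^2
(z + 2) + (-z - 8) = -6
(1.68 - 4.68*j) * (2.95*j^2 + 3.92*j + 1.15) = -13.806*j^3 - 13.3896*j^2 + 1.2036*j + 1.932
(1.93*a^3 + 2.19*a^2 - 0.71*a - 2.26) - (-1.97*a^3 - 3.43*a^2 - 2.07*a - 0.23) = 3.9*a^3 + 5.62*a^2 + 1.36*a - 2.03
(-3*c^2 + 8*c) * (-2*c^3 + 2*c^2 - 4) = 6*c^5 - 22*c^4 + 16*c^3 + 12*c^2 - 32*c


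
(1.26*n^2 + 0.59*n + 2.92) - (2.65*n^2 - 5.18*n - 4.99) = -1.39*n^2 + 5.77*n + 7.91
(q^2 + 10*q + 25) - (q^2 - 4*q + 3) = 14*q + 22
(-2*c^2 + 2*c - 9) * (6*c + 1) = -12*c^3 + 10*c^2 - 52*c - 9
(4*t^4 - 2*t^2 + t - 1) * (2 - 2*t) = -8*t^5 + 8*t^4 + 4*t^3 - 6*t^2 + 4*t - 2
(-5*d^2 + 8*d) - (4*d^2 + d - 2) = -9*d^2 + 7*d + 2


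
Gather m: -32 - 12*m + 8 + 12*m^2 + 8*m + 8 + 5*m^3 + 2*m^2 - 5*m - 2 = 5*m^3 + 14*m^2 - 9*m - 18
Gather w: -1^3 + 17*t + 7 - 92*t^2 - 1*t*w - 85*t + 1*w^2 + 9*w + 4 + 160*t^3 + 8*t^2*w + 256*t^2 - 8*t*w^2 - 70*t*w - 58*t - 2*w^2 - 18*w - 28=160*t^3 + 164*t^2 - 126*t + w^2*(-8*t - 1) + w*(8*t^2 - 71*t - 9) - 18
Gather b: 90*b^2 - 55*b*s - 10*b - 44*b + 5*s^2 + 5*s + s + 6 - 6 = 90*b^2 + b*(-55*s - 54) + 5*s^2 + 6*s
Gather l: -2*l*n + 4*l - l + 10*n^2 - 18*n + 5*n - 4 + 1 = l*(3 - 2*n) + 10*n^2 - 13*n - 3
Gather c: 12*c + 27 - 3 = 12*c + 24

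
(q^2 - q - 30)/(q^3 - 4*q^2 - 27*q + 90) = 1/(q - 3)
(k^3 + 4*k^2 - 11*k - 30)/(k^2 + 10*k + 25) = (k^2 - k - 6)/(k + 5)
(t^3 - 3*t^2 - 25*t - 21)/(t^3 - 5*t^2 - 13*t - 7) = (t + 3)/(t + 1)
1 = 1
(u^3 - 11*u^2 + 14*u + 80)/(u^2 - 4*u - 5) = (u^2 - 6*u - 16)/(u + 1)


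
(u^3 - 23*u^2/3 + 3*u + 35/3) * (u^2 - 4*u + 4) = u^5 - 35*u^4/3 + 113*u^3/3 - 31*u^2 - 104*u/3 + 140/3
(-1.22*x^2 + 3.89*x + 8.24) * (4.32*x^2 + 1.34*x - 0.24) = -5.2704*x^4 + 15.17*x^3 + 41.1022*x^2 + 10.108*x - 1.9776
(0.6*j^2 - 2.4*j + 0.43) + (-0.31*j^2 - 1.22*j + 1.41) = 0.29*j^2 - 3.62*j + 1.84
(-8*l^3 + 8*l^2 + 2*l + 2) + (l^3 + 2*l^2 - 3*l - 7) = -7*l^3 + 10*l^2 - l - 5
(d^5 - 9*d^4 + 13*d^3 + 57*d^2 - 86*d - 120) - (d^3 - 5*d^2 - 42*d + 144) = d^5 - 9*d^4 + 12*d^3 + 62*d^2 - 44*d - 264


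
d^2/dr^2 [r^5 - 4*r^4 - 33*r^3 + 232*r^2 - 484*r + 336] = 20*r^3 - 48*r^2 - 198*r + 464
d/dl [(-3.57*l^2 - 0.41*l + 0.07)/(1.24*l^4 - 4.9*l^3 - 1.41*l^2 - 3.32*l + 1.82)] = (8.8536*l^5 - 15.9678*l^4 - 4.3652*l^3 + 12.3033*l^2 - 12.7974*l - 0.5138)/(1.5376*l^8 - 12.152*l^7 + 20.5132*l^6 + 5.5844*l^5 + 39.0377*l^4 - 8.4736*l^3 + 5.89*l^2 - 12.0848*l + 3.3124)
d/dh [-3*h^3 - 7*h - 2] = -9*h^2 - 7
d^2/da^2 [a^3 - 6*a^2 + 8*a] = 6*a - 12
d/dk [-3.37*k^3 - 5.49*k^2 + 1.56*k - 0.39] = -10.11*k^2 - 10.98*k + 1.56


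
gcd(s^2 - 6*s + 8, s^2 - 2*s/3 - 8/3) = s - 2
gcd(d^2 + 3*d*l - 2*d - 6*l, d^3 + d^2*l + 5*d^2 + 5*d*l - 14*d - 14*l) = d - 2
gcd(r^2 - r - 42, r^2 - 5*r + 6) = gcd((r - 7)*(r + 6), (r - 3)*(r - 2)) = 1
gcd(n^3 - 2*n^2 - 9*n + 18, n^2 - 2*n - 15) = n + 3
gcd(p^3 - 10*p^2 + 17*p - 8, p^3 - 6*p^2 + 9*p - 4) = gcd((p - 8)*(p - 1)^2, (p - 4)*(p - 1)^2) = p^2 - 2*p + 1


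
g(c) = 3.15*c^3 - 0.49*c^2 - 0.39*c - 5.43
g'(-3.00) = 87.60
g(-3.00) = -93.72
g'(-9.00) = 773.88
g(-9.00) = -2337.96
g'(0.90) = 6.38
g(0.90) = -3.88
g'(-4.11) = 163.27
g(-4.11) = -230.80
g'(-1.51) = 22.64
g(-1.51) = -16.80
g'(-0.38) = 1.35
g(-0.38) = -5.53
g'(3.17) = 91.47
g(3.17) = 88.75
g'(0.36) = 0.48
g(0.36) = -5.49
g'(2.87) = 74.64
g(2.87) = 63.88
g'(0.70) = 3.55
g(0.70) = -4.86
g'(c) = 9.45*c^2 - 0.98*c - 0.39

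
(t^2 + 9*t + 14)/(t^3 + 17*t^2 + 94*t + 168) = (t + 2)/(t^2 + 10*t + 24)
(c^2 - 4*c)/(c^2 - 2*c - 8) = c/(c + 2)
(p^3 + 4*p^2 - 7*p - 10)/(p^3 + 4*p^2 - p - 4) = (p^2 + 3*p - 10)/(p^2 + 3*p - 4)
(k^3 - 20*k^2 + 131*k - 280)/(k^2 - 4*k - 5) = (k^2 - 15*k + 56)/(k + 1)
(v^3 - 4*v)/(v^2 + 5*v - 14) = v*(v + 2)/(v + 7)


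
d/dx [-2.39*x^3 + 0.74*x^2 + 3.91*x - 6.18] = -7.17*x^2 + 1.48*x + 3.91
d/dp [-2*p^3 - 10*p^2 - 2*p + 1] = -6*p^2 - 20*p - 2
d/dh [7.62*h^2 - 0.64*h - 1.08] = 15.24*h - 0.64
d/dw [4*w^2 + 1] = 8*w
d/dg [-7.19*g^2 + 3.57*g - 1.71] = 3.57 - 14.38*g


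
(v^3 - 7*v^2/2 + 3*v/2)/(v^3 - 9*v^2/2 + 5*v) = (2*v^2 - 7*v + 3)/(2*v^2 - 9*v + 10)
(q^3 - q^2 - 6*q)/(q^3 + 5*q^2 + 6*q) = (q - 3)/(q + 3)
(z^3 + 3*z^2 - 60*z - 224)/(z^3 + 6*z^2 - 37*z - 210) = (z^2 - 4*z - 32)/(z^2 - z - 30)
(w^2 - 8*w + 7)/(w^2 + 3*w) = (w^2 - 8*w + 7)/(w*(w + 3))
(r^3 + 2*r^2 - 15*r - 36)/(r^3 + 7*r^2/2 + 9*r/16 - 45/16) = 16*(r^2 - r - 12)/(16*r^2 + 8*r - 15)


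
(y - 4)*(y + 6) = y^2 + 2*y - 24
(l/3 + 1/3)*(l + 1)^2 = l^3/3 + l^2 + l + 1/3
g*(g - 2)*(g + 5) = g^3 + 3*g^2 - 10*g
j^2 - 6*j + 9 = (j - 3)^2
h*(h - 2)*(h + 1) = h^3 - h^2 - 2*h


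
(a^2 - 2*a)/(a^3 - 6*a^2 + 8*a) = 1/(a - 4)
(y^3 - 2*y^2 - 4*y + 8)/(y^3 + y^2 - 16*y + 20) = (y + 2)/(y + 5)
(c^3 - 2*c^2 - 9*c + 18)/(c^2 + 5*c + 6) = (c^2 - 5*c + 6)/(c + 2)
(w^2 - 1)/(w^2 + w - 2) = (w + 1)/(w + 2)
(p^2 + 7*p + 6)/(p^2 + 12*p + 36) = (p + 1)/(p + 6)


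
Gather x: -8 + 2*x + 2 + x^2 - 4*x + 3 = x^2 - 2*x - 3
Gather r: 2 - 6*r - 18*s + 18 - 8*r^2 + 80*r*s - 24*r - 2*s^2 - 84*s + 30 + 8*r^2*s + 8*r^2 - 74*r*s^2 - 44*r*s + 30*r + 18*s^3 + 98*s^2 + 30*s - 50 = 8*r^2*s + r*(-74*s^2 + 36*s) + 18*s^3 + 96*s^2 - 72*s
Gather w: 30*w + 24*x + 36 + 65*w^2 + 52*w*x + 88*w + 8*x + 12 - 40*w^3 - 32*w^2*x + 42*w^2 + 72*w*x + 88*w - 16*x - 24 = -40*w^3 + w^2*(107 - 32*x) + w*(124*x + 206) + 16*x + 24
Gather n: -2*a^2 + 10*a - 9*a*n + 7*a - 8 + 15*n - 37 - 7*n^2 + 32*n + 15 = -2*a^2 + 17*a - 7*n^2 + n*(47 - 9*a) - 30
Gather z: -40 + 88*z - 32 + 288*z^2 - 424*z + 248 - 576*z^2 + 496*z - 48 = -288*z^2 + 160*z + 128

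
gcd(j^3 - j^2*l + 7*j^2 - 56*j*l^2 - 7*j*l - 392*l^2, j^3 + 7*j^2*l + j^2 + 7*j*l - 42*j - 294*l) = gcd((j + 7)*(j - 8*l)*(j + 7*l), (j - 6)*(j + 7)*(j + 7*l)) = j^2 + 7*j*l + 7*j + 49*l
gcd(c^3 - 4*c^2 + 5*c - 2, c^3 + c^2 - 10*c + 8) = c^2 - 3*c + 2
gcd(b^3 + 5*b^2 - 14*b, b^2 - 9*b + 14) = b - 2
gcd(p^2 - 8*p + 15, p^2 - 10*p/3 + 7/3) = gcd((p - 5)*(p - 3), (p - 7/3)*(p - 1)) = 1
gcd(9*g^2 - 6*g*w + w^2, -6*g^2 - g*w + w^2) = -3*g + w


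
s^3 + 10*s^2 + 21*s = s*(s + 3)*(s + 7)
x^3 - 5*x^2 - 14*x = x*(x - 7)*(x + 2)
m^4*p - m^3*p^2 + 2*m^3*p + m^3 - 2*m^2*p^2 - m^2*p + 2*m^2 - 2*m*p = m*(m + 2)*(m - p)*(m*p + 1)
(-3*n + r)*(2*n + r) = -6*n^2 - n*r + r^2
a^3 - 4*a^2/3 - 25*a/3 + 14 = (a - 7/3)*(a - 2)*(a + 3)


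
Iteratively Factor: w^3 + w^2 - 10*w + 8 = (w - 1)*(w^2 + 2*w - 8) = (w - 2)*(w - 1)*(w + 4)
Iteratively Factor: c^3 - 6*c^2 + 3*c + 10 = (c - 5)*(c^2 - c - 2) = (c - 5)*(c + 1)*(c - 2)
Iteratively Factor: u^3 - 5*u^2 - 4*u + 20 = (u - 5)*(u^2 - 4) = (u - 5)*(u + 2)*(u - 2)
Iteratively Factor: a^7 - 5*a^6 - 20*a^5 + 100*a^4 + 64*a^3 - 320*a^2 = (a)*(a^6 - 5*a^5 - 20*a^4 + 100*a^3 + 64*a^2 - 320*a) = a*(a + 2)*(a^5 - 7*a^4 - 6*a^3 + 112*a^2 - 160*a) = a*(a + 2)*(a + 4)*(a^4 - 11*a^3 + 38*a^2 - 40*a) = a*(a - 5)*(a + 2)*(a + 4)*(a^3 - 6*a^2 + 8*a) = a*(a - 5)*(a - 4)*(a + 2)*(a + 4)*(a^2 - 2*a) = a^2*(a - 5)*(a - 4)*(a + 2)*(a + 4)*(a - 2)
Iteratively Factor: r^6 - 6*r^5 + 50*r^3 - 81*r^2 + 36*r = (r)*(r^5 - 6*r^4 + 50*r^2 - 81*r + 36) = r*(r - 1)*(r^4 - 5*r^3 - 5*r^2 + 45*r - 36) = r*(r - 1)*(r + 3)*(r^3 - 8*r^2 + 19*r - 12) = r*(r - 3)*(r - 1)*(r + 3)*(r^2 - 5*r + 4) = r*(r - 4)*(r - 3)*(r - 1)*(r + 3)*(r - 1)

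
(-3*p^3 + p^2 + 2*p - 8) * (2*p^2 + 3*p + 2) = -6*p^5 - 7*p^4 + p^3 - 8*p^2 - 20*p - 16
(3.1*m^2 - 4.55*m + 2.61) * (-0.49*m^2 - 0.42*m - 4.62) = -1.519*m^4 + 0.9275*m^3 - 13.6899*m^2 + 19.9248*m - 12.0582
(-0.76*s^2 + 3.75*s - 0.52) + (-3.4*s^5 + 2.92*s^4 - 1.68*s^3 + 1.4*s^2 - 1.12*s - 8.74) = -3.4*s^5 + 2.92*s^4 - 1.68*s^3 + 0.64*s^2 + 2.63*s - 9.26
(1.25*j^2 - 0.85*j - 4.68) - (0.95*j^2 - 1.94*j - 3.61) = 0.3*j^2 + 1.09*j - 1.07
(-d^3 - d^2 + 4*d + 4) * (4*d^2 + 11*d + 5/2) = -4*d^5 - 15*d^4 + 5*d^3/2 + 115*d^2/2 + 54*d + 10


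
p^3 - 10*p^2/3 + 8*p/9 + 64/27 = (p - 8/3)*(p - 4/3)*(p + 2/3)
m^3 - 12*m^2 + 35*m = m*(m - 7)*(m - 5)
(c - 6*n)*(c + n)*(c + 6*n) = c^3 + c^2*n - 36*c*n^2 - 36*n^3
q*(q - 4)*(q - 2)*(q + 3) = q^4 - 3*q^3 - 10*q^2 + 24*q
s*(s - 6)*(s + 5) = s^3 - s^2 - 30*s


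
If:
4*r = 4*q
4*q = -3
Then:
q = -3/4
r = -3/4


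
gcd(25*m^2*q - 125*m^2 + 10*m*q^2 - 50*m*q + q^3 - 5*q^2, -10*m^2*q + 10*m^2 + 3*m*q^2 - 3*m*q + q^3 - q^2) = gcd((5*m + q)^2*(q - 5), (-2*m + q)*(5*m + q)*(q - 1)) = 5*m + q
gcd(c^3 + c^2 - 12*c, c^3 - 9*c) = c^2 - 3*c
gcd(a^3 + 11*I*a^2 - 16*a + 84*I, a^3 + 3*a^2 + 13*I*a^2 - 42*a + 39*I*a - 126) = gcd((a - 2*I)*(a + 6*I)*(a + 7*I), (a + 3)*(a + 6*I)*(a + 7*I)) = a^2 + 13*I*a - 42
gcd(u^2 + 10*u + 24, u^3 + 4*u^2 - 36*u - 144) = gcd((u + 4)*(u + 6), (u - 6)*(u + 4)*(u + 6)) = u^2 + 10*u + 24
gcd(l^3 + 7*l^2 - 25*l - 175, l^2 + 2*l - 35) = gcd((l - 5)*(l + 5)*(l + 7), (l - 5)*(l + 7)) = l^2 + 2*l - 35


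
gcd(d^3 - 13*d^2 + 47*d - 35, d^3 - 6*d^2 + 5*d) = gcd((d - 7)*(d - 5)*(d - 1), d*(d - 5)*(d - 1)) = d^2 - 6*d + 5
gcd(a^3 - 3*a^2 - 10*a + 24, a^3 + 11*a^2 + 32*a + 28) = 1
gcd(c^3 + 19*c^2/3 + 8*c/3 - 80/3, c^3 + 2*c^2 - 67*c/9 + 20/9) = c^2 + 7*c/3 - 20/3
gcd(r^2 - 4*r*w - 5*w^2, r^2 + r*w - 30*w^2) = r - 5*w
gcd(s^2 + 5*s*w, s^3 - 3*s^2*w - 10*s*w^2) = s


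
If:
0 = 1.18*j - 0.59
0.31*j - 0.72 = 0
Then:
No Solution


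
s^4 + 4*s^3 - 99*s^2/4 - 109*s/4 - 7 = (s - 4)*(s + 1/2)^2*(s + 7)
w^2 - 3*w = w*(w - 3)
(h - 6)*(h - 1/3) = h^2 - 19*h/3 + 2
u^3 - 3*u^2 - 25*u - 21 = (u - 7)*(u + 1)*(u + 3)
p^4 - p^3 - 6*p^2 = p^2*(p - 3)*(p + 2)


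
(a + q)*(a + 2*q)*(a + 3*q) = a^3 + 6*a^2*q + 11*a*q^2 + 6*q^3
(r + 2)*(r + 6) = r^2 + 8*r + 12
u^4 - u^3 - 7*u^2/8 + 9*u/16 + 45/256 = (u - 5/4)*(u - 3/4)*(u + 1/4)*(u + 3/4)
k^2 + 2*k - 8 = (k - 2)*(k + 4)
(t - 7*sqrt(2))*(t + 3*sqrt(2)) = t^2 - 4*sqrt(2)*t - 42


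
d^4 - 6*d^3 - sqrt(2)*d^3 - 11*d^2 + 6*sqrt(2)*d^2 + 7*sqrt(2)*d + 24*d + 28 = (d - 7)*(d + 1)*(d - 2*sqrt(2))*(d + sqrt(2))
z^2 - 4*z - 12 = (z - 6)*(z + 2)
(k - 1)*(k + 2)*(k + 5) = k^3 + 6*k^2 + 3*k - 10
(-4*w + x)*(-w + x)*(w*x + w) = 4*w^3*x + 4*w^3 - 5*w^2*x^2 - 5*w^2*x + w*x^3 + w*x^2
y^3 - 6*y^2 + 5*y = y*(y - 5)*(y - 1)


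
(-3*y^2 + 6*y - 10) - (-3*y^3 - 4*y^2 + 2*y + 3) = 3*y^3 + y^2 + 4*y - 13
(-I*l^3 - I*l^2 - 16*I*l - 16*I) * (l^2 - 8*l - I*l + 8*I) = -I*l^5 - l^4 + 7*I*l^4 + 7*l^3 - 8*I*l^3 - 8*l^2 + 112*I*l^2 + 112*l + 128*I*l + 128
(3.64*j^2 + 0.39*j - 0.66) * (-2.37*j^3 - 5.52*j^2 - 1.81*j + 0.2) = -8.6268*j^5 - 21.0171*j^4 - 7.177*j^3 + 3.6653*j^2 + 1.2726*j - 0.132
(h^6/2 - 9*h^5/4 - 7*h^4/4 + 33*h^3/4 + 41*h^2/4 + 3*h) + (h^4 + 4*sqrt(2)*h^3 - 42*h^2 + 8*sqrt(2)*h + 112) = h^6/2 - 9*h^5/4 - 3*h^4/4 + 4*sqrt(2)*h^3 + 33*h^3/4 - 127*h^2/4 + 3*h + 8*sqrt(2)*h + 112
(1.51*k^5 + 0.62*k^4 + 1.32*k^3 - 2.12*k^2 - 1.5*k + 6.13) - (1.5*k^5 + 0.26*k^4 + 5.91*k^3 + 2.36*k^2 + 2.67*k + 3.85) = 0.01*k^5 + 0.36*k^4 - 4.59*k^3 - 4.48*k^2 - 4.17*k + 2.28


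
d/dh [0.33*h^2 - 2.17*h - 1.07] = 0.66*h - 2.17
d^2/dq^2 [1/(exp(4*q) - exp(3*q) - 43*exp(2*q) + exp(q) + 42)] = ((-16*exp(3*q) + 9*exp(2*q) + 172*exp(q) - 1)*(exp(4*q) - exp(3*q) - 43*exp(2*q) + exp(q) + 42) + 2*(4*exp(3*q) - 3*exp(2*q) - 86*exp(q) + 1)^2*exp(q))*exp(q)/(exp(4*q) - exp(3*q) - 43*exp(2*q) + exp(q) + 42)^3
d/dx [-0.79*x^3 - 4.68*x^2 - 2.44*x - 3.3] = -2.37*x^2 - 9.36*x - 2.44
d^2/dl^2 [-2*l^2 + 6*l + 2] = -4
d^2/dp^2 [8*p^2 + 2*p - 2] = 16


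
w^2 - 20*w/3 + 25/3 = (w - 5)*(w - 5/3)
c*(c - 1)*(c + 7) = c^3 + 6*c^2 - 7*c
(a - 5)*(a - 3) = a^2 - 8*a + 15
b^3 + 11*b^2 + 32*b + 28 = (b + 2)^2*(b + 7)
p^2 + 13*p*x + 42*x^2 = (p + 6*x)*(p + 7*x)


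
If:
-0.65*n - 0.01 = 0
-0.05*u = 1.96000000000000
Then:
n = -0.02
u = -39.20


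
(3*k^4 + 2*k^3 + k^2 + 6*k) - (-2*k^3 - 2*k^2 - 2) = 3*k^4 + 4*k^3 + 3*k^2 + 6*k + 2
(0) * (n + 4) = 0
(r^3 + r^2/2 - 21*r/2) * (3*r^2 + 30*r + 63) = 3*r^5 + 63*r^4/2 + 93*r^3/2 - 567*r^2/2 - 1323*r/2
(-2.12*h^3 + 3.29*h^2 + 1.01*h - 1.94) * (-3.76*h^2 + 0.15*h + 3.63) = 7.9712*h^5 - 12.6884*h^4 - 10.9997*h^3 + 19.3886*h^2 + 3.3753*h - 7.0422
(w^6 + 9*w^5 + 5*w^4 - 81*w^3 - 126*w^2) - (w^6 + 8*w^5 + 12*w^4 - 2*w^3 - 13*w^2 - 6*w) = w^5 - 7*w^4 - 79*w^3 - 113*w^2 + 6*w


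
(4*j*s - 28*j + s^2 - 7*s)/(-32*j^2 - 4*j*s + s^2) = (s - 7)/(-8*j + s)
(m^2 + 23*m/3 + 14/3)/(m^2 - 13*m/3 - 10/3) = (m + 7)/(m - 5)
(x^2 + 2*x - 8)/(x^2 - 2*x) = (x + 4)/x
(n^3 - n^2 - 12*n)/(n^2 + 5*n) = (n^2 - n - 12)/(n + 5)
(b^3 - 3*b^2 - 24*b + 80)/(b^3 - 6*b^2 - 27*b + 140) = (b - 4)/(b - 7)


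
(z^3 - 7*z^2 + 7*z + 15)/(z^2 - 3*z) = z - 4 - 5/z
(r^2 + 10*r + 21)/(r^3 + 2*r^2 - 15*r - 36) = (r + 7)/(r^2 - r - 12)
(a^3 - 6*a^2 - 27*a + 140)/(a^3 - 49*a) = (a^2 + a - 20)/(a*(a + 7))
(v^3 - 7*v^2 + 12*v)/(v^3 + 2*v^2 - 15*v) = (v - 4)/(v + 5)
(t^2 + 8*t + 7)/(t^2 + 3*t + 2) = (t + 7)/(t + 2)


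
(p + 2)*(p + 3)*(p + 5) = p^3 + 10*p^2 + 31*p + 30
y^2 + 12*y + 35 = (y + 5)*(y + 7)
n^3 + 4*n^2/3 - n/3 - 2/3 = (n - 2/3)*(n + 1)^2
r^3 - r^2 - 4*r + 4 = (r - 2)*(r - 1)*(r + 2)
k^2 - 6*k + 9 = (k - 3)^2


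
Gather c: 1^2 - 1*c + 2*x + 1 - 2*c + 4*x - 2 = -3*c + 6*x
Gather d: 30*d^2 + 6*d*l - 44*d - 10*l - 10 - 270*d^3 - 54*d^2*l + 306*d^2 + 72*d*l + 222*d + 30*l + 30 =-270*d^3 + d^2*(336 - 54*l) + d*(78*l + 178) + 20*l + 20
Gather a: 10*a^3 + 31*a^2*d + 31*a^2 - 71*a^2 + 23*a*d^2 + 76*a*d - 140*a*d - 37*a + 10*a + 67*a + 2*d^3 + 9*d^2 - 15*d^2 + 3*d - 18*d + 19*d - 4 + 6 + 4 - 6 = 10*a^3 + a^2*(31*d - 40) + a*(23*d^2 - 64*d + 40) + 2*d^3 - 6*d^2 + 4*d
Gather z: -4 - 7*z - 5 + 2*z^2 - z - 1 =2*z^2 - 8*z - 10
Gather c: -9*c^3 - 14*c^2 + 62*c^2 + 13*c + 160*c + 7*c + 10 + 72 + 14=-9*c^3 + 48*c^2 + 180*c + 96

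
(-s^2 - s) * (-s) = s^3 + s^2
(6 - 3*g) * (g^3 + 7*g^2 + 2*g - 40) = -3*g^4 - 15*g^3 + 36*g^2 + 132*g - 240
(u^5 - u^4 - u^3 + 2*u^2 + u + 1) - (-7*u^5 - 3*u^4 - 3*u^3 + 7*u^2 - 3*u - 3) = 8*u^5 + 2*u^4 + 2*u^3 - 5*u^2 + 4*u + 4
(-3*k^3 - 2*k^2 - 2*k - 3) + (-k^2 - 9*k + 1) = -3*k^3 - 3*k^2 - 11*k - 2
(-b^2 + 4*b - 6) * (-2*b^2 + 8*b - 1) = 2*b^4 - 16*b^3 + 45*b^2 - 52*b + 6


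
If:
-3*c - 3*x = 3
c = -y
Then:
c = -y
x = y - 1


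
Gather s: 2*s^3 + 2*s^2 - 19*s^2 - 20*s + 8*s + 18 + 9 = 2*s^3 - 17*s^2 - 12*s + 27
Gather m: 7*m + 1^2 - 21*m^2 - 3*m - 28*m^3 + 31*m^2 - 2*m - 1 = -28*m^3 + 10*m^2 + 2*m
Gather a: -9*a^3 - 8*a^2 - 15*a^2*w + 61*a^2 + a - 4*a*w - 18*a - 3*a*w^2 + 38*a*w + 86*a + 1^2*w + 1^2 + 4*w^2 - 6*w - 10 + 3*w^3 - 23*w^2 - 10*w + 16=-9*a^3 + a^2*(53 - 15*w) + a*(-3*w^2 + 34*w + 69) + 3*w^3 - 19*w^2 - 15*w + 7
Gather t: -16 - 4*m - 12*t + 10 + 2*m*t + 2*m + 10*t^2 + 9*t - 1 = -2*m + 10*t^2 + t*(2*m - 3) - 7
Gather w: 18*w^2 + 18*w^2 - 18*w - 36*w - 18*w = 36*w^2 - 72*w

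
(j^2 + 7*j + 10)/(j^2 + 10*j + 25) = (j + 2)/(j + 5)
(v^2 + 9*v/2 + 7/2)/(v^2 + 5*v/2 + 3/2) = (2*v + 7)/(2*v + 3)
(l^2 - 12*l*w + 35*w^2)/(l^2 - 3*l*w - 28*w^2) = (l - 5*w)/(l + 4*w)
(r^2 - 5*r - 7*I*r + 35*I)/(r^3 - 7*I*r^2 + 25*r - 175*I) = (r - 5)/(r^2 + 25)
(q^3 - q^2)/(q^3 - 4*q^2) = (q - 1)/(q - 4)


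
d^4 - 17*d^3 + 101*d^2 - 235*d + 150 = (d - 6)*(d - 5)^2*(d - 1)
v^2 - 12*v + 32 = (v - 8)*(v - 4)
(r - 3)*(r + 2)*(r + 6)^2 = r^4 + 11*r^3 + 18*r^2 - 108*r - 216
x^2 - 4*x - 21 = (x - 7)*(x + 3)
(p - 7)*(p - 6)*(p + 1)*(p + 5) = p^4 - 7*p^3 - 31*p^2 + 187*p + 210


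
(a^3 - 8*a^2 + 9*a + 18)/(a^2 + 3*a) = (a^3 - 8*a^2 + 9*a + 18)/(a*(a + 3))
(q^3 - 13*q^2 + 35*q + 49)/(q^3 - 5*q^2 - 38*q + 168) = (q^2 - 6*q - 7)/(q^2 + 2*q - 24)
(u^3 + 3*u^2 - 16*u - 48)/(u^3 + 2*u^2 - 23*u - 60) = (u - 4)/(u - 5)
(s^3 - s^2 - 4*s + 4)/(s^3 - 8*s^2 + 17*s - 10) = (s + 2)/(s - 5)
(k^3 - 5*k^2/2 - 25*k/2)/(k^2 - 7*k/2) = (2*k^2 - 5*k - 25)/(2*k - 7)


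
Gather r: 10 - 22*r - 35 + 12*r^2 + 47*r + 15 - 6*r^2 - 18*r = 6*r^2 + 7*r - 10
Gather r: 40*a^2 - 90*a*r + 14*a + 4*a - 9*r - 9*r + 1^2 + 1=40*a^2 + 18*a + r*(-90*a - 18) + 2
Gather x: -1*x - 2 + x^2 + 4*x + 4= x^2 + 3*x + 2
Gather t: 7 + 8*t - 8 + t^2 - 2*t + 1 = t^2 + 6*t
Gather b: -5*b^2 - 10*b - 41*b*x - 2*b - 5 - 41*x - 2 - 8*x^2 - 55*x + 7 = -5*b^2 + b*(-41*x - 12) - 8*x^2 - 96*x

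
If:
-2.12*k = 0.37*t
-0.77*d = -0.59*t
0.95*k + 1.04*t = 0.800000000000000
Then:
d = 0.70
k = -0.16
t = 0.92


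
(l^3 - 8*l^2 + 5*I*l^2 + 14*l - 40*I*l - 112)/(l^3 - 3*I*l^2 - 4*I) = (l^2 + l*(-8 + 7*I) - 56*I)/(l^2 - I*l + 2)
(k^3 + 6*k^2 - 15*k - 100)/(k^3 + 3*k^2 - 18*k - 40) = (k + 5)/(k + 2)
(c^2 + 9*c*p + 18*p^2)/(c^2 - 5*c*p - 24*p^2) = (-c - 6*p)/(-c + 8*p)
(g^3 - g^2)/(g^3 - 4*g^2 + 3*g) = g/(g - 3)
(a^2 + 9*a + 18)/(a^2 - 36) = (a + 3)/(a - 6)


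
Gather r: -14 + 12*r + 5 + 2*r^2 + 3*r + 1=2*r^2 + 15*r - 8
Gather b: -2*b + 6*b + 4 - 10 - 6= 4*b - 12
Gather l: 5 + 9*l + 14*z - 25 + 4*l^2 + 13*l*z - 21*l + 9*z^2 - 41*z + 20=4*l^2 + l*(13*z - 12) + 9*z^2 - 27*z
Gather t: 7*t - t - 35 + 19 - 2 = 6*t - 18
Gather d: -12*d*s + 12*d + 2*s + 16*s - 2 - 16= d*(12 - 12*s) + 18*s - 18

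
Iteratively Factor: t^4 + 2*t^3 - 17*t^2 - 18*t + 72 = (t + 4)*(t^3 - 2*t^2 - 9*t + 18) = (t + 3)*(t + 4)*(t^2 - 5*t + 6) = (t - 3)*(t + 3)*(t + 4)*(t - 2)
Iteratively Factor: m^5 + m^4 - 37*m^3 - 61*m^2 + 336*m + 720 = (m - 5)*(m^4 + 6*m^3 - 7*m^2 - 96*m - 144) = (m - 5)*(m + 3)*(m^3 + 3*m^2 - 16*m - 48) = (m - 5)*(m - 4)*(m + 3)*(m^2 + 7*m + 12) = (m - 5)*(m - 4)*(m + 3)*(m + 4)*(m + 3)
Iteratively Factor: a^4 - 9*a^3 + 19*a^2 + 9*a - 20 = (a - 1)*(a^3 - 8*a^2 + 11*a + 20) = (a - 1)*(a + 1)*(a^2 - 9*a + 20) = (a - 4)*(a - 1)*(a + 1)*(a - 5)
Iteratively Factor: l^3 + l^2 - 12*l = (l)*(l^2 + l - 12) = l*(l + 4)*(l - 3)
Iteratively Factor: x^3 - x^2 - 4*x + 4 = (x + 2)*(x^2 - 3*x + 2) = (x - 1)*(x + 2)*(x - 2)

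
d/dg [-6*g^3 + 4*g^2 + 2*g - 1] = -18*g^2 + 8*g + 2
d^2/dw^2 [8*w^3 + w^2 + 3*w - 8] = 48*w + 2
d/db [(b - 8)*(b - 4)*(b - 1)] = 3*b^2 - 26*b + 44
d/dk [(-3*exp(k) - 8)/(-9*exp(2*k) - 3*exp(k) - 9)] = (-9*exp(2*k) - 48*exp(k) + 1)*exp(k)/(3*(9*exp(4*k) + 6*exp(3*k) + 19*exp(2*k) + 6*exp(k) + 9))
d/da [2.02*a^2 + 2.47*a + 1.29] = 4.04*a + 2.47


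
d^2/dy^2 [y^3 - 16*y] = 6*y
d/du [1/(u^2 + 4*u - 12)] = 2*(-u - 2)/(u^2 + 4*u - 12)^2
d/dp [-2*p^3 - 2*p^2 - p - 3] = -6*p^2 - 4*p - 1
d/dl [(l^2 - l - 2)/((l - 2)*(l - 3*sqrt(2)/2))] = (-3*sqrt(2) - 2)/(2*l^2 - 6*sqrt(2)*l + 9)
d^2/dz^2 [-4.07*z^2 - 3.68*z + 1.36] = -8.14000000000000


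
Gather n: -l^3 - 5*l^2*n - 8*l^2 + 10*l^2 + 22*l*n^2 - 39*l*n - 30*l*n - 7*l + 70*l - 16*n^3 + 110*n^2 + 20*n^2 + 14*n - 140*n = -l^3 + 2*l^2 + 63*l - 16*n^3 + n^2*(22*l + 130) + n*(-5*l^2 - 69*l - 126)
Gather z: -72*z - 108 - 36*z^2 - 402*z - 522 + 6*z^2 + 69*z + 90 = -30*z^2 - 405*z - 540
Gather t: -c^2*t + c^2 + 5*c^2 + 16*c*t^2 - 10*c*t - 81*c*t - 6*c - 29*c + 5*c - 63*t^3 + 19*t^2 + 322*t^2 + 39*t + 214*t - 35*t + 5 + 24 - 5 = 6*c^2 - 30*c - 63*t^3 + t^2*(16*c + 341) + t*(-c^2 - 91*c + 218) + 24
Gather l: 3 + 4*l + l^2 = l^2 + 4*l + 3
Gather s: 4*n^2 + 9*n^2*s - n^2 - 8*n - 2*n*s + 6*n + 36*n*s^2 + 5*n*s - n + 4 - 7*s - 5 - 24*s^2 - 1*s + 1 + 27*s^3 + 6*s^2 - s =3*n^2 - 3*n + 27*s^3 + s^2*(36*n - 18) + s*(9*n^2 + 3*n - 9)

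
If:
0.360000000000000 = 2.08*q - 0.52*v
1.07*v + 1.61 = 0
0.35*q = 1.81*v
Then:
No Solution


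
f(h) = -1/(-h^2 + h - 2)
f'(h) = -(2*h - 1)/(-h^2 + h - 2)^2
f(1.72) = 0.31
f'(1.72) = -0.23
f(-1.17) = 0.22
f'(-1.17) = 0.16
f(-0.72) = 0.31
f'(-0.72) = 0.23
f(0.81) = 0.54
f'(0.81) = -0.18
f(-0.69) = 0.32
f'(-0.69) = 0.24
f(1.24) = 0.44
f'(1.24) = -0.28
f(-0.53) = 0.36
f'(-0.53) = 0.26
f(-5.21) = 0.03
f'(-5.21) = 0.01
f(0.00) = 0.50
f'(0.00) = 0.25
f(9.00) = 0.01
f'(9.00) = 0.00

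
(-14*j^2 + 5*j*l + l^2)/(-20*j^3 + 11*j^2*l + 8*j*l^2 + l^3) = (-14*j^2 + 5*j*l + l^2)/(-20*j^3 + 11*j^2*l + 8*j*l^2 + l^3)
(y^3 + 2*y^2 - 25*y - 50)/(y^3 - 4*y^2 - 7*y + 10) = (y + 5)/(y - 1)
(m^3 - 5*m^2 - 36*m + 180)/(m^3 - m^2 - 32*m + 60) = (m - 6)/(m - 2)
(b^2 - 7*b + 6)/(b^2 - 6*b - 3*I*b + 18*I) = (b - 1)/(b - 3*I)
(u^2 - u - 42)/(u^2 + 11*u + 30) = (u - 7)/(u + 5)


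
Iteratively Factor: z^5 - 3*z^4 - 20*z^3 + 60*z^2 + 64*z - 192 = (z - 3)*(z^4 - 20*z^2 + 64) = (z - 3)*(z - 2)*(z^3 + 2*z^2 - 16*z - 32) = (z - 3)*(z - 2)*(z + 2)*(z^2 - 16) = (z - 4)*(z - 3)*(z - 2)*(z + 2)*(z + 4)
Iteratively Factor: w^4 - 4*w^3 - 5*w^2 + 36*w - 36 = (w + 3)*(w^3 - 7*w^2 + 16*w - 12) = (w - 2)*(w + 3)*(w^2 - 5*w + 6) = (w - 3)*(w - 2)*(w + 3)*(w - 2)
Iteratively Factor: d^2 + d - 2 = (d + 2)*(d - 1)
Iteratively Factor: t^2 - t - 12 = (t + 3)*(t - 4)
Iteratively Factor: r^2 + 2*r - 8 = (r + 4)*(r - 2)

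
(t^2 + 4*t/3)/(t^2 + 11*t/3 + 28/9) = 3*t/(3*t + 7)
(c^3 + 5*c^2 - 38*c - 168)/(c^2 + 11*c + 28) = c - 6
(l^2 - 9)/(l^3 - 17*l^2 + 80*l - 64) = (l^2 - 9)/(l^3 - 17*l^2 + 80*l - 64)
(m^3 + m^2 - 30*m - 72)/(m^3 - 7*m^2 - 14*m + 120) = (m + 3)/(m - 5)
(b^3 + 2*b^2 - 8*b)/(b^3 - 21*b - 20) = b*(b - 2)/(b^2 - 4*b - 5)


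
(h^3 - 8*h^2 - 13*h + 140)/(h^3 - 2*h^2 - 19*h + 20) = (h - 7)/(h - 1)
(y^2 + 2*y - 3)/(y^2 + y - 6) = (y - 1)/(y - 2)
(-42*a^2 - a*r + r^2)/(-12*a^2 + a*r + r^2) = (-42*a^2 - a*r + r^2)/(-12*a^2 + a*r + r^2)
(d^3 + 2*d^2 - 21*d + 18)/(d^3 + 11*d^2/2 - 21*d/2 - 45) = 2*(d - 1)/(2*d + 5)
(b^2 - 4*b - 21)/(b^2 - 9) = (b - 7)/(b - 3)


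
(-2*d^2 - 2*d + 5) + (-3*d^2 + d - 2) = -5*d^2 - d + 3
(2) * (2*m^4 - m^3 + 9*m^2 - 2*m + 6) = 4*m^4 - 2*m^3 + 18*m^2 - 4*m + 12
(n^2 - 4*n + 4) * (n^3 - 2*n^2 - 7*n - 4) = n^5 - 6*n^4 + 5*n^3 + 16*n^2 - 12*n - 16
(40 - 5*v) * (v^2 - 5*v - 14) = -5*v^3 + 65*v^2 - 130*v - 560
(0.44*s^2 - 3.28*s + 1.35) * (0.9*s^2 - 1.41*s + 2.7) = 0.396*s^4 - 3.5724*s^3 + 7.0278*s^2 - 10.7595*s + 3.645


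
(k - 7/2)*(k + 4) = k^2 + k/2 - 14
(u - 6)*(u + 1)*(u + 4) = u^3 - u^2 - 26*u - 24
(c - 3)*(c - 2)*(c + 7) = c^3 + 2*c^2 - 29*c + 42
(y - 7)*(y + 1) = y^2 - 6*y - 7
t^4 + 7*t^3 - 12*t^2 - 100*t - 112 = (t - 4)*(t + 2)^2*(t + 7)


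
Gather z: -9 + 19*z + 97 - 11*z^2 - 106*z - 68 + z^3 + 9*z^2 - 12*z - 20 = z^3 - 2*z^2 - 99*z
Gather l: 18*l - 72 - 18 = 18*l - 90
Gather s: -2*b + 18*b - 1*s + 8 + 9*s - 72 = 16*b + 8*s - 64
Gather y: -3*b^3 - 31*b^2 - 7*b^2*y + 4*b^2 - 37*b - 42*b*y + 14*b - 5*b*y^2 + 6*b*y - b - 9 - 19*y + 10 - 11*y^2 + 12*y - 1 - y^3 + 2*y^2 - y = -3*b^3 - 27*b^2 - 24*b - y^3 + y^2*(-5*b - 9) + y*(-7*b^2 - 36*b - 8)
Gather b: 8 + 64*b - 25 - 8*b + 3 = 56*b - 14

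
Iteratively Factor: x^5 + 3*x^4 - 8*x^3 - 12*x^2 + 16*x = (x - 1)*(x^4 + 4*x^3 - 4*x^2 - 16*x) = (x - 1)*(x + 4)*(x^3 - 4*x) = (x - 2)*(x - 1)*(x + 4)*(x^2 + 2*x) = (x - 2)*(x - 1)*(x + 2)*(x + 4)*(x)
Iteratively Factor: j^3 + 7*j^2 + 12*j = (j + 4)*(j^2 + 3*j) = j*(j + 4)*(j + 3)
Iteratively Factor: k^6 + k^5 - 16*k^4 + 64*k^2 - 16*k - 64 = (k - 2)*(k^5 + 3*k^4 - 10*k^3 - 20*k^2 + 24*k + 32) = (k - 2)^2*(k^4 + 5*k^3 - 20*k - 16) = (k - 2)^2*(k + 4)*(k^3 + k^2 - 4*k - 4) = (k - 2)^2*(k + 2)*(k + 4)*(k^2 - k - 2) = (k - 2)^2*(k + 1)*(k + 2)*(k + 4)*(k - 2)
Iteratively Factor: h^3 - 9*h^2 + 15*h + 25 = (h + 1)*(h^2 - 10*h + 25) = (h - 5)*(h + 1)*(h - 5)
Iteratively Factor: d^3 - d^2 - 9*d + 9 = (d - 1)*(d^2 - 9) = (d - 1)*(d + 3)*(d - 3)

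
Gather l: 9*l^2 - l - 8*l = 9*l^2 - 9*l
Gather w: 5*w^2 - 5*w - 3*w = 5*w^2 - 8*w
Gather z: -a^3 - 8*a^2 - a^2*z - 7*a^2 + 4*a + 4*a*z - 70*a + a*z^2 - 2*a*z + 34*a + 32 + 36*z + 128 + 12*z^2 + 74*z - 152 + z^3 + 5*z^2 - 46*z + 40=-a^3 - 15*a^2 - 32*a + z^3 + z^2*(a + 17) + z*(-a^2 + 2*a + 64) + 48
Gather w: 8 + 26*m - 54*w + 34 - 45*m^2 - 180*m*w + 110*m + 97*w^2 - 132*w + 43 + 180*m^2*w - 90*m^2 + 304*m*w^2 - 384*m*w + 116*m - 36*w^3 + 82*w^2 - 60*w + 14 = -135*m^2 + 252*m - 36*w^3 + w^2*(304*m + 179) + w*(180*m^2 - 564*m - 246) + 99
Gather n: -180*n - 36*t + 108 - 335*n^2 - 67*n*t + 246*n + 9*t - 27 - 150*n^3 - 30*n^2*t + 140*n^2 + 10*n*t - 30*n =-150*n^3 + n^2*(-30*t - 195) + n*(36 - 57*t) - 27*t + 81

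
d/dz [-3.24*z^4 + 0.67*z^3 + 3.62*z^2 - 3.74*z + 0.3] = -12.96*z^3 + 2.01*z^2 + 7.24*z - 3.74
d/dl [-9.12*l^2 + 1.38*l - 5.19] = 1.38 - 18.24*l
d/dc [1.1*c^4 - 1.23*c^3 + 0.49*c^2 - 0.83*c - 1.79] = 4.4*c^3 - 3.69*c^2 + 0.98*c - 0.83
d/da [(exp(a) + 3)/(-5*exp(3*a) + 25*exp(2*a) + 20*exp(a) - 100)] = (-(exp(a) + 3)*(-3*exp(2*a) + 10*exp(a) + 4) - exp(3*a) + 5*exp(2*a) + 4*exp(a) - 20)*exp(a)/(5*(exp(3*a) - 5*exp(2*a) - 4*exp(a) + 20)^2)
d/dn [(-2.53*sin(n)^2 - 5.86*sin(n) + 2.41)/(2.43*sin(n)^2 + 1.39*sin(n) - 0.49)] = (10.7231*sin(n)^2 - 9.2332*sin(n) - 0.4785)*cos(n)/(5.9049*sin(n)^4 + 6.7554*sin(n)^3 - 0.4493*sin(n)^2 - 1.3622*sin(n) + 0.2401)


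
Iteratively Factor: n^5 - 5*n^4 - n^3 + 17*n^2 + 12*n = (n)*(n^4 - 5*n^3 - n^2 + 17*n + 12) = n*(n + 1)*(n^3 - 6*n^2 + 5*n + 12) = n*(n - 4)*(n + 1)*(n^2 - 2*n - 3) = n*(n - 4)*(n + 1)^2*(n - 3)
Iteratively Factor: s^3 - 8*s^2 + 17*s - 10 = (s - 1)*(s^2 - 7*s + 10) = (s - 5)*(s - 1)*(s - 2)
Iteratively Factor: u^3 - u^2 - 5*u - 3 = (u + 1)*(u^2 - 2*u - 3) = (u + 1)^2*(u - 3)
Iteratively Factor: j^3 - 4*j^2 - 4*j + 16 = (j - 4)*(j^2 - 4) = (j - 4)*(j + 2)*(j - 2)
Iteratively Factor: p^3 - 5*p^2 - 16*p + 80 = (p - 4)*(p^2 - p - 20) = (p - 4)*(p + 4)*(p - 5)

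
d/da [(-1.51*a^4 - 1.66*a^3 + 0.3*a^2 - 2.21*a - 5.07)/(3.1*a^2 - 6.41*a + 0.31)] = (-9.362*a^5 + 23.8913*a^4 + 19.4088*a^3 + 3.3842*a^2 + 31.62*a - 33.1838)/(9.61*a^4 - 39.742*a^3 + 43.0101*a^2 - 3.9742*a + 0.0961)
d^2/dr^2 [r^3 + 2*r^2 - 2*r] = 6*r + 4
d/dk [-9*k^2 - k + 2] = -18*k - 1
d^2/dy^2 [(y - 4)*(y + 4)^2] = 6*y + 8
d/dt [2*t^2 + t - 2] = 4*t + 1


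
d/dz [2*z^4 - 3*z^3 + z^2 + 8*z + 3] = 8*z^3 - 9*z^2 + 2*z + 8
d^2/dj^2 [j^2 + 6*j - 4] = 2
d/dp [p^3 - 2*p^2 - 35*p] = 3*p^2 - 4*p - 35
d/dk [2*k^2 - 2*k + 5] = 4*k - 2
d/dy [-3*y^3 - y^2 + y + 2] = -9*y^2 - 2*y + 1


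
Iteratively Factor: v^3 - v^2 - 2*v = (v + 1)*(v^2 - 2*v) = (v - 2)*(v + 1)*(v)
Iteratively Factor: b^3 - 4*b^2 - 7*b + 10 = (b + 2)*(b^2 - 6*b + 5) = (b - 5)*(b + 2)*(b - 1)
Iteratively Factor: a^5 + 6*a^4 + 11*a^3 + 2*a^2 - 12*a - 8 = (a - 1)*(a^4 + 7*a^3 + 18*a^2 + 20*a + 8) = (a - 1)*(a + 2)*(a^3 + 5*a^2 + 8*a + 4) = (a - 1)*(a + 2)^2*(a^2 + 3*a + 2) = (a - 1)*(a + 2)^3*(a + 1)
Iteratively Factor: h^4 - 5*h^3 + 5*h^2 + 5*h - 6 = (h - 3)*(h^3 - 2*h^2 - h + 2) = (h - 3)*(h + 1)*(h^2 - 3*h + 2) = (h - 3)*(h - 1)*(h + 1)*(h - 2)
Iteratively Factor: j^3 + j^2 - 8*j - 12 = (j - 3)*(j^2 + 4*j + 4) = (j - 3)*(j + 2)*(j + 2)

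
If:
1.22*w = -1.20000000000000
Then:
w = -0.98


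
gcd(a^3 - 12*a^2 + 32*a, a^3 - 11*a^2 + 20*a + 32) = a^2 - 12*a + 32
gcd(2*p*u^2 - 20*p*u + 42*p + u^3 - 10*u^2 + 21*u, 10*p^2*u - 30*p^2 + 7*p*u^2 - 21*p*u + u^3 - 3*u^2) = 2*p*u - 6*p + u^2 - 3*u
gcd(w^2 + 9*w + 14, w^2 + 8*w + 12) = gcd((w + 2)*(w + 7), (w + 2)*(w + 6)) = w + 2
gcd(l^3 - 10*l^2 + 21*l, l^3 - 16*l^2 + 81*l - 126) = l^2 - 10*l + 21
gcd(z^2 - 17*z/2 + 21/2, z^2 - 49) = z - 7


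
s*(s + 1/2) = s^2 + s/2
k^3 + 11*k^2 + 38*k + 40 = (k + 2)*(k + 4)*(k + 5)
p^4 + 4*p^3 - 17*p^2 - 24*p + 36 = (p - 3)*(p - 1)*(p + 2)*(p + 6)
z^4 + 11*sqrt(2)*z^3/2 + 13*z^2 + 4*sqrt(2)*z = z*(z + sqrt(2)/2)*(z + sqrt(2))*(z + 4*sqrt(2))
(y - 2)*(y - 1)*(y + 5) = y^3 + 2*y^2 - 13*y + 10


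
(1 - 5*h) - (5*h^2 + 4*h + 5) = -5*h^2 - 9*h - 4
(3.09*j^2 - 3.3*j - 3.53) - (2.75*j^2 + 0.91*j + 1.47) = 0.34*j^2 - 4.21*j - 5.0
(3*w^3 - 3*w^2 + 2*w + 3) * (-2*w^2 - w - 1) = -6*w^5 + 3*w^4 - 4*w^3 - 5*w^2 - 5*w - 3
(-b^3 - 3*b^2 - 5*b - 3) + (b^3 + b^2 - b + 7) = -2*b^2 - 6*b + 4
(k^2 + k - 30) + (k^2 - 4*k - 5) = 2*k^2 - 3*k - 35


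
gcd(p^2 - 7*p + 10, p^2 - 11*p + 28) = 1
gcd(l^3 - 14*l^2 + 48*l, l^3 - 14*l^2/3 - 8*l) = l^2 - 6*l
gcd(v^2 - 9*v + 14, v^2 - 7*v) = v - 7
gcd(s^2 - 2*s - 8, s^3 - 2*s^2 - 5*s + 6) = s + 2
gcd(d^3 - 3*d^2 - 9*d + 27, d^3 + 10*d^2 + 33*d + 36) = d + 3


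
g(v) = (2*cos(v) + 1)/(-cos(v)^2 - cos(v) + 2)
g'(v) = (-2*sin(v)*cos(v) - sin(v))*(2*cos(v) + 1)/(-cos(v)^2 - cos(v) + 2)^2 - 2*sin(v)/(-cos(v)^2 - cos(v) + 2)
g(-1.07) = 1.52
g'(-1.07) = 3.39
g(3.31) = -0.48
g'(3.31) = 0.21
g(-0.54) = 6.68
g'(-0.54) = 25.46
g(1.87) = 0.19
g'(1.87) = -0.90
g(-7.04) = 3.30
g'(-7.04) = 9.31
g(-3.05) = -0.49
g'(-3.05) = 0.11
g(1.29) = 0.94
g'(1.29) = -2.02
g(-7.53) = 1.04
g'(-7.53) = 2.22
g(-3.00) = -0.49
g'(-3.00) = 0.17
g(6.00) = 24.77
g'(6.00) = 176.16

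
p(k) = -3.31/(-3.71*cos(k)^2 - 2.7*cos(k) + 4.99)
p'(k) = -3.31*(-7.42*sin(k)*cos(k) - 2.7*sin(k))/(-3.71*cos(k)^2 - 2.7*cos(k) + 4.99)^2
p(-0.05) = 2.35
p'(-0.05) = -0.84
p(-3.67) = -0.73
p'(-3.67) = -0.30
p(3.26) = -0.82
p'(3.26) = 0.11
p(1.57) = -0.66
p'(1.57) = 0.36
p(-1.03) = -1.26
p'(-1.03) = -2.70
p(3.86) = -0.67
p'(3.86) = 0.26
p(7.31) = -1.27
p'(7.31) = 2.74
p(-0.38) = 4.62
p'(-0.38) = -22.91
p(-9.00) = -0.76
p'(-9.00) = 0.29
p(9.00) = -0.76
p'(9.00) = -0.29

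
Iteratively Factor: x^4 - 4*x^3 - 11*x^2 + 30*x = (x)*(x^3 - 4*x^2 - 11*x + 30) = x*(x + 3)*(x^2 - 7*x + 10) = x*(x - 2)*(x + 3)*(x - 5)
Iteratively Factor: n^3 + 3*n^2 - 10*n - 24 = (n - 3)*(n^2 + 6*n + 8) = (n - 3)*(n + 4)*(n + 2)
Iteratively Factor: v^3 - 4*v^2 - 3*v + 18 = (v - 3)*(v^2 - v - 6) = (v - 3)^2*(v + 2)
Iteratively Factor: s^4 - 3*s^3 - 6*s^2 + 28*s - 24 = (s - 2)*(s^3 - s^2 - 8*s + 12) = (s - 2)*(s + 3)*(s^2 - 4*s + 4) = (s - 2)^2*(s + 3)*(s - 2)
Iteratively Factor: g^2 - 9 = (g - 3)*(g + 3)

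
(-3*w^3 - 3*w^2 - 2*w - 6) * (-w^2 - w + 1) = 3*w^5 + 6*w^4 + 2*w^3 + 5*w^2 + 4*w - 6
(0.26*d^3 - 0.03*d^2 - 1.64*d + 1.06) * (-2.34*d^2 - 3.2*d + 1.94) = -0.6084*d^5 - 0.7618*d^4 + 4.438*d^3 + 2.7094*d^2 - 6.5736*d + 2.0564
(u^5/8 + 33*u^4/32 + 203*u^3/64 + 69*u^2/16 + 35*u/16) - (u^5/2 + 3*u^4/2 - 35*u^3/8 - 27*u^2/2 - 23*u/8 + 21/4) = -3*u^5/8 - 15*u^4/32 + 483*u^3/64 + 285*u^2/16 + 81*u/16 - 21/4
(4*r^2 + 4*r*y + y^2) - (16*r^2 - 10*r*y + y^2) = -12*r^2 + 14*r*y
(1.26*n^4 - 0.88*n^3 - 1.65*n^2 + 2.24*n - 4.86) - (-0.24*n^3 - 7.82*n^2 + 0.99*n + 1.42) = 1.26*n^4 - 0.64*n^3 + 6.17*n^2 + 1.25*n - 6.28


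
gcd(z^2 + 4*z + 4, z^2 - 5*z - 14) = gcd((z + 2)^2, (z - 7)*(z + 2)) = z + 2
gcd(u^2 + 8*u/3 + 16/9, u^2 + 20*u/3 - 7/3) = 1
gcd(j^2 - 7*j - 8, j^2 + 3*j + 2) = j + 1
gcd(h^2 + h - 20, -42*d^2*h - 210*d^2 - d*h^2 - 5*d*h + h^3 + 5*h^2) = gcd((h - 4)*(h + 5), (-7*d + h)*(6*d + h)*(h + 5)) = h + 5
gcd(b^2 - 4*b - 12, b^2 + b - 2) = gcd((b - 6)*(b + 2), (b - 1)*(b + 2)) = b + 2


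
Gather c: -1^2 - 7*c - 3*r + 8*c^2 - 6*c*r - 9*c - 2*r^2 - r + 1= 8*c^2 + c*(-6*r - 16) - 2*r^2 - 4*r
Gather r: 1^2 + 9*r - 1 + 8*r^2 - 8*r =8*r^2 + r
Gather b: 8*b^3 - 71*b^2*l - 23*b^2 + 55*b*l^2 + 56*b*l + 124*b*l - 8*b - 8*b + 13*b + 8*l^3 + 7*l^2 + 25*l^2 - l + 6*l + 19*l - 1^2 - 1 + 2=8*b^3 + b^2*(-71*l - 23) + b*(55*l^2 + 180*l - 3) + 8*l^3 + 32*l^2 + 24*l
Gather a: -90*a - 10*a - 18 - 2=-100*a - 20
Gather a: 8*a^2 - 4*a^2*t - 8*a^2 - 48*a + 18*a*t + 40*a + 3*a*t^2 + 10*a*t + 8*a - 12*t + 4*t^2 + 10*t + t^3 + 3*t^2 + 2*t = -4*a^2*t + a*(3*t^2 + 28*t) + t^3 + 7*t^2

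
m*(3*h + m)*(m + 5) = 3*h*m^2 + 15*h*m + m^3 + 5*m^2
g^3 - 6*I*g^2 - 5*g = g*(g - 5*I)*(g - I)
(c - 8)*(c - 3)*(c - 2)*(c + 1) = c^4 - 12*c^3 + 33*c^2 - 2*c - 48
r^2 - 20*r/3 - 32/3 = (r - 8)*(r + 4/3)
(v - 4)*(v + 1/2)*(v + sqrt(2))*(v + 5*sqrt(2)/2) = v^4 - 7*v^3/2 + 7*sqrt(2)*v^3/2 - 49*sqrt(2)*v^2/4 + 3*v^2 - 35*v/2 - 7*sqrt(2)*v - 10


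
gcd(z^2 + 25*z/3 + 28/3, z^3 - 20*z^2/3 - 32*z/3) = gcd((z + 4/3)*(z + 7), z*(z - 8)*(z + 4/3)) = z + 4/3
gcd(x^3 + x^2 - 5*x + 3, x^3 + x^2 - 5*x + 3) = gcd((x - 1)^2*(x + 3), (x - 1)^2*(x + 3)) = x^3 + x^2 - 5*x + 3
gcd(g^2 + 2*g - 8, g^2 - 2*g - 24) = g + 4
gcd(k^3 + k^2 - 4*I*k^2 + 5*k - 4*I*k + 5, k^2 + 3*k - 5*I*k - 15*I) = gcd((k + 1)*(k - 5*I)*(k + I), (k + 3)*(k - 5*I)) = k - 5*I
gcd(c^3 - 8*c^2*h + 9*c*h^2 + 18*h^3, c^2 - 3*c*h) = c - 3*h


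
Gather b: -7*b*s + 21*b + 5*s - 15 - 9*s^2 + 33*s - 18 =b*(21 - 7*s) - 9*s^2 + 38*s - 33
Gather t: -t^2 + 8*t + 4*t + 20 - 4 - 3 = -t^2 + 12*t + 13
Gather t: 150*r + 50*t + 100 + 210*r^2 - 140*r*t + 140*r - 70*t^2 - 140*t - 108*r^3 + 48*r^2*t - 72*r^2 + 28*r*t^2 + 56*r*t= -108*r^3 + 138*r^2 + 290*r + t^2*(28*r - 70) + t*(48*r^2 - 84*r - 90) + 100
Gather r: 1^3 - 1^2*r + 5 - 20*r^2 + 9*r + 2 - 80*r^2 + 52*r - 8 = -100*r^2 + 60*r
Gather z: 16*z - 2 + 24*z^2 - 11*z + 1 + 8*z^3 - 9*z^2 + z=8*z^3 + 15*z^2 + 6*z - 1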